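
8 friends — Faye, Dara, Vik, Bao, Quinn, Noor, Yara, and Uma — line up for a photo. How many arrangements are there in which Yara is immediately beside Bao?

Treat {Yara, Bao} as a single unit. There are 7 units to order, and the pair itself can be ordered 2 ways.
So the count is 2·(7)! = 10080.

10080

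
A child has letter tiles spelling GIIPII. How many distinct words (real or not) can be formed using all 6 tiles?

GIIPII has 6 letters with I appearing 4 times.
So there are 6! / (4!) = 30 distinguishable arrangements.

30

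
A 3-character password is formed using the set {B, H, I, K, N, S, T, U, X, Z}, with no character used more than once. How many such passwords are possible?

720

With no repetition, fill the 3 characters in order: 10 choices, then 9, down to 8.
That product is 10 × 9 × 8 = 720.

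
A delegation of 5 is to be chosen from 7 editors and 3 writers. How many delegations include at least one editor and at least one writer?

Total 5-person selections from all 10: C(10,5) = 252.
Selections missing a whole group: no editors → C(3,5) = 0; no writers → C(7,5) = 21.
Both groups omitted at once is impossible, so 252 − 21 = 231.

231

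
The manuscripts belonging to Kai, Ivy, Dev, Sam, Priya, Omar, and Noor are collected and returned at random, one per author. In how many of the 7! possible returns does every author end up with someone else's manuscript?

Count assignments avoiding every fixed point. For any j of the 7 authors fixed to their own manuscript, the other 7−j can be arranged in (7−j)! ways.
By inclusion–exclusion this is Σ_{j=0}^{7} (−1)^j C(7,j)·(7−j)!.
Computing: 5040 − 5040 + 2520 − 840 + 210 − 42 + 7 − 1 = 1854.

1854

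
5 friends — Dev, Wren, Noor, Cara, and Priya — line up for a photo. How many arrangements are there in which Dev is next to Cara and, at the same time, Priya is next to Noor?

24

Treat {Dev,Cara} as one block (2 orders) and {Priya,Noor} as another (2 orders).
That leaves 3 units to arrange: 2 × 2 × 3! = 4 × 6 = 24.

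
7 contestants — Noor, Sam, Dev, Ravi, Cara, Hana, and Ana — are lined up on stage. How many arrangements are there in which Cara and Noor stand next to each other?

1440

Treat {Cara, Noor} as a single unit. There are 6 units to order, and the pair itself can be ordered 2 ways.
So the count is 2·(6)! = 1440.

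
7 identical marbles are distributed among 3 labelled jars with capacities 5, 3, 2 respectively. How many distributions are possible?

9

Without the upper bounds there are C(9,2) = 36 ways to split 7 among 3 jars.
Subtract solutions that violate a single cap (substitute x_i' = x_i − (cap_i+1)): x_1 ≥ 6 gives C(3,2) = 3; x_2 ≥ 4 gives C(5,2) = 10; x_3 ≥ 3 gives C(6,2) = 15. Together 28.
Add back pairs where two caps are both exceeded: 0 + 0 + 1 = 1.
By inclusion–exclusion the count is 36 − 28 + 1 = 9.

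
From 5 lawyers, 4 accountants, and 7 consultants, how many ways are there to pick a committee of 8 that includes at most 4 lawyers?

12705

Split by how many lawyers are chosen (0 through 4).
Sum: C(5,0)·C(11,8) + C(5,1)·C(11,7) + C(5,2)·C(11,6) + C(5,3)·C(11,5) + C(5,4)·C(11,4) = 165 + 1650 + 4620 + 4620 + 1650 = 12705.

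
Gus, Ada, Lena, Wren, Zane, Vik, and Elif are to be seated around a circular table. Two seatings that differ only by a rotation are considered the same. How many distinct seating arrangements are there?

720

Seat Gus anywhere (absorbing the rotational symmetry), then permute the other 6: (6)! = 720.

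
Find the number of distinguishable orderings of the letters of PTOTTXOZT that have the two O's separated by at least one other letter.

Total arrangements of PTOTTXOZT: 9!/(4!·2!) = 7560.
Arrangements with the O's together: treat OO as one letter, giving (8)!/(4!) = 1680.
Hence 7560 − 1680 = 5880.

5880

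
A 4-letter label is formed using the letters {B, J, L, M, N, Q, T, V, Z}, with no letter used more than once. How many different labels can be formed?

3024

Choose and order 4 of the 9 symbols: the first letter has 9 options, the next 8, then 7, 6.
9 × 8 × 7 × 6 = 3024.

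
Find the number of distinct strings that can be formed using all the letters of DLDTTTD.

140

DLDTTTD has 7 letters with D appearing 3 times and T appearing 3 times.
The number of distinct arrangements is 7!/(3!·3!) = 5040/36 = 140.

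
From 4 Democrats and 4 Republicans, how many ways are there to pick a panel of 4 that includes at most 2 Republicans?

Split by how many Republicans are chosen (0 through 2).
Sum: C(4,0)·C(4,4) + C(4,1)·C(4,3) + C(4,2)·C(4,2) = 1 + 16 + 36 = 53.

53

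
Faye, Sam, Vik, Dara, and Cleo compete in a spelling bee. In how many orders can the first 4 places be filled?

This is an ordered selection of 4 from 5: P(5,4).
That gives 5 × 4 × 3 × 2 = 120.

120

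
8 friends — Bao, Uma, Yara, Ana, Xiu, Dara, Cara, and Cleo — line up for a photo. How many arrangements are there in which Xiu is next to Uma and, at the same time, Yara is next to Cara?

Treat {Xiu,Uma} as one block (2 orders) and {Yara,Cara} as another (2 orders).
That leaves 6 units to arrange: 2 × 2 × 6! = 4 × 720 = 2880.

2880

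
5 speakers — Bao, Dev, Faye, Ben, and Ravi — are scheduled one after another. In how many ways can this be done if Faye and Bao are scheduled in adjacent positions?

Treat {Faye, Bao} as a single unit. There are 4 units to order, and the pair itself can be ordered 2 ways.
That gives 2 × 4! = 2 × 24 = 48.

48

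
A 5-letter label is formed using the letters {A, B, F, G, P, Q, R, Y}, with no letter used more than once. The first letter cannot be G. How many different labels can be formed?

The first letter has 8−1 = 7 choices (anything except G).
The remaining 4 letters are filled from the other 7 symbols without repetition: 7 × 6 × 5 × 4 = 840.
Total: 7 × 840 = 5880.

5880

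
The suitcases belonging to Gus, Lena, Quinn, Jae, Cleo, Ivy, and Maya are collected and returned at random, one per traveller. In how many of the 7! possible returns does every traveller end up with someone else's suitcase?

1854

Let Aᵢ be the assignments in which traveller i gets their own suitcase. We want the size of the complement of A₁∪…∪A_7.
By inclusion–exclusion this is Σ_{j=0}^{7} (−1)^j C(7,j)·(7−j)!.
Computing: 5040 − 5040 + 2520 − 840 + 210 − 42 + 7 − 1 = 1854.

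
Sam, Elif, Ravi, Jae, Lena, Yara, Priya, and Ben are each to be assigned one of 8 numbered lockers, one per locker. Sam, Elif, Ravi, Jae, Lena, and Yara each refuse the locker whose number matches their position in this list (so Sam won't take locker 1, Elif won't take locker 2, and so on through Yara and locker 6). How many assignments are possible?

Let Aᵢ (for 1 ≤ i ≤ 6) be the placements that put person i in their forbidden locker. Any j of these fix j positions, leaving (8−j)! ways to fill the rest, and there are C(6,j) ways to pick which j.
By inclusion–exclusion, the number of valid placements is Σ_{j=0}^{6} (−1)^j C(6,j)·(8−j)!.
Computing: 40320 − 30240 + 10800 − 2400 + 360 − 36 + 2 = 18806.

18806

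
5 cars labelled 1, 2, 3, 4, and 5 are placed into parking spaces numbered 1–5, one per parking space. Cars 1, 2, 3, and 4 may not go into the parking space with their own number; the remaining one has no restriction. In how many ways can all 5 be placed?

53

Let Aᵢ (for 1 ≤ i ≤ 4) be the placements that put car i in its forbidden parking space. Any j of these fix j positions, leaving (5−j)! ways to fill the rest, and there are C(4,j) ways to pick which j.
By inclusion–exclusion, the number of valid placements is Σ_{j=0}^{4} (−1)^j C(4,j)·(5−j)!.
Computing: 120 − 96 + 36 − 8 + 1 = 53.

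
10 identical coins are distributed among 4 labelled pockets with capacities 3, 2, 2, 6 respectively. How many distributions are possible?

Ignoring the caps, the number of non-negative solutions to x_1+…+x_4 = 10 is C(13,3) = 286.
Subtract solutions that violate a single cap (substitute x_i' = x_i − (cap_i+1)): x_1 ≥ 4 gives C(9,3) = 84; x_2 ≥ 3 gives C(10,3) = 120; x_3 ≥ 3 gives C(10,3) = 120; x_4 ≥ 7 gives C(6,3) = 20. Together 344.
Add back pairs where two caps are both exceeded: 20 + 20 + 0 + 35 + 1 + 1 = 77.
Subtract triples: 1 + 0 + 0 + 0 = 1.
By inclusion–exclusion the count is 286 − 344 + 77 − 1 = 18.

18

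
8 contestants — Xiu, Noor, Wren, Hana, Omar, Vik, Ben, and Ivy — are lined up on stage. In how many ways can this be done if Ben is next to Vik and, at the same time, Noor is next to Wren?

2880

Treat {Ben,Vik} as one block (2 orders) and {Noor,Wren} as another (2 orders).
That leaves 6 units to arrange: 2 × 2 × 6! = 4 × 720 = 2880.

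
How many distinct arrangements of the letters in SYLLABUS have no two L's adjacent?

7560

Total arrangements of SYLLABUS: 8!/(2!·2!) = 10080.
Arrangements with the L's together: treat LL as one letter, giving (7)!/(2!) = 2520.
Hence 10080 − 2520 = 7560.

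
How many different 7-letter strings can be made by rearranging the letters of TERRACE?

The 7 letters of TERRACE have repeats: E appearing twice and R appearing twice.
The number of distinct arrangements is 7!/(2!·2!) = 5040/4 = 1260.

1260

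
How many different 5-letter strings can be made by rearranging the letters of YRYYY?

The 5 letters of YRYYY have repeats: Y appearing 4 times.
Dividing 5! = 120 by 4! = 24 for the repeated letters gives 5.

5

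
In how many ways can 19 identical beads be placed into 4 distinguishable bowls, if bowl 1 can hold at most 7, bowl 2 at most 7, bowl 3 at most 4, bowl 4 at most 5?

By stars and bars, unrestricted non-negative solutions to x_1+…+x_4 = 19 number C(19+3,3) = 1540.
Subtract solutions that violate a single cap (substitute x_i' = x_i − (cap_i+1)): x_1 ≥ 8 gives C(14,3) = 364; x_2 ≥ 8 gives C(14,3) = 364; x_3 ≥ 5 gives C(17,3) = 680; x_4 ≥ 6 gives C(16,3) = 560. Together 1968.
Add back pairs where two caps are both exceeded: 20 + 84 + 56 + 84 + 56 + 165 = 465.
Subtract triples: 0 + 0 + 1 + 1 = 2.
By inclusion–exclusion the count is 1540 − 1968 + 465 − 2 = 35.

35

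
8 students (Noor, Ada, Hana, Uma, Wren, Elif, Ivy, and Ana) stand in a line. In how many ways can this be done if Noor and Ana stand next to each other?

10080

Glue Noor and Ana into one block (2 internal orders), leaving 7 units to arrange in a row.
So the count is 2·(7)! = 10080.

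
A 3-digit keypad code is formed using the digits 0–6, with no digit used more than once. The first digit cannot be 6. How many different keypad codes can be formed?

The first digit has 7−1 = 6 choices (anything except 6).
The remaining 2 digits are filled from the other 6 symbols without repetition: 6 × 5 = 30.
Total: 6 × 30 = 180.

180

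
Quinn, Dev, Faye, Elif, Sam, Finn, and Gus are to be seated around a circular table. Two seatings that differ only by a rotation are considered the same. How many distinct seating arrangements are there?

720

Fix one person's seat to break rotational symmetry; the remaining 6 people can be arranged in (6)! = 720 ways.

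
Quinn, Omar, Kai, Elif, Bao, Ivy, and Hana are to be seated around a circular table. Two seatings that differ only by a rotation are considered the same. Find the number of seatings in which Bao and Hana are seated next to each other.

Treat {Bao, Hana} as one unit (2 internal orders) and seat the resulting 6 units around the table: (5)! circular arrangements.
So 2 × (5)! = 2 × 120 = 240.

240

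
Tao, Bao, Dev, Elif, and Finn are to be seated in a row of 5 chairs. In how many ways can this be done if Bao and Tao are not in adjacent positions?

Of the 5! = 120 arrangements, those with Bao and Tao adjacent number 2 × 4! = 48 (treat the pair as a block with 2 internal orders).
So 120 − 48 = 72 arrangements keep them apart.

72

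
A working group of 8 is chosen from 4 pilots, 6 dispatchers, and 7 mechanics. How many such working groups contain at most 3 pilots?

23595

Split by how many pilots are chosen (0 through 3).
Sum: C(4,0)·C(13,8) + C(4,1)·C(13,7) + C(4,2)·C(13,6) + C(4,3)·C(13,5) = 1287 + 6864 + 10296 + 5148 = 23595.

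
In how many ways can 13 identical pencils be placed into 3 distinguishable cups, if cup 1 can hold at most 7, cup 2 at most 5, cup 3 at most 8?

33

Ignoring the caps, the number of non-negative solutions to x_1+…+x_3 = 13 is C(15,2) = 105.
Subtract solutions that violate a single cap (substitute x_i' = x_i − (cap_i+1)): x_1 ≥ 8 gives C(7,2) = 21; x_2 ≥ 6 gives C(9,2) = 36; x_3 ≥ 9 gives C(6,2) = 15. Together 72.
No two caps can be exceeded simultaneously, so the pair terms are all 0.
By inclusion–exclusion the count is 105 − 72 + 0 = 33.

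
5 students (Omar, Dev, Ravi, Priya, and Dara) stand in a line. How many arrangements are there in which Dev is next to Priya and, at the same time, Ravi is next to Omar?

Treat {Dev,Priya} as one block (2 orders) and {Ravi,Omar} as another (2 orders).
That leaves 3 units to arrange: 2 × 2 × 3! = 4 × 6 = 24.

24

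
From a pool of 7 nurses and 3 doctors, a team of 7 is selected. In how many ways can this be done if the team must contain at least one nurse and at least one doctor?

Unrestricted: C(10,7) = 120 ways to pick any 7 of the 10.
Subtract selections that omit an entire group: no nurses → C(3,7) = 0; no doctors → C(7,7) = 1.
Both groups omitted at once is impossible, so 120 − 1 = 119.

119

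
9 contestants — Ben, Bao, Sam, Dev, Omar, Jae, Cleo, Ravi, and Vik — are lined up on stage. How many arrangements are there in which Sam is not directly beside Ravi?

There are 9! = 362880 arrangements in all. If Sam and Ravi are adjacent, merging them into one block gives 2·(8)! = 80640 arrangements.
So 362880 − 80640 = 282240 arrangements keep them apart.

282240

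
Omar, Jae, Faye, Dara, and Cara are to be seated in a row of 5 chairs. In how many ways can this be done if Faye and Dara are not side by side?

72

There are 5! = 120 arrangements in all. If Faye and Dara are adjacent, merging them into one block gives 2·(4)! = 48 arrangements.
So 120 − 48 = 72 arrangements keep them apart.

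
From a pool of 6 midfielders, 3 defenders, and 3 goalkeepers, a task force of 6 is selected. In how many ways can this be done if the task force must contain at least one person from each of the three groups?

Total 6-person selections from all 12: C(12,6) = 924.
Selections missing a whole group: no midfielders → C(6,6) = 1; no defenders → C(9,6) = 84; no goalkeepers → C(9,6) = 84.
Add back selections omitting two groups (i.e. drawn from a single group): C(6,6) + C(3,6) + C(3,6) = 1.
By inclusion–exclusion: 924 − 169 + 1 = 756.

756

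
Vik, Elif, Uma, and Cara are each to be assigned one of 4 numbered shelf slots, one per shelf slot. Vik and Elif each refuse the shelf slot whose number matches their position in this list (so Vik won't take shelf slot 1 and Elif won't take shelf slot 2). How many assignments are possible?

Let Aᵢ (for i ∈ {1, 2}) be the placements that put person i in their forbidden shelf slot. Any j of these fix j positions, leaving (4−j)! ways to fill the rest, and there are C(2,j) ways to pick which j.
By inclusion–exclusion, the number of valid placements is Σ_{j=0}^{2} (−1)^j C(2,j)·(4−j)!.
Computing: 24 − 12 + 2 = 14.

14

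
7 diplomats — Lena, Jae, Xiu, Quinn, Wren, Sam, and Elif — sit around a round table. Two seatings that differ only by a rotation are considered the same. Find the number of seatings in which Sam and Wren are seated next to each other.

Glue Sam and Wren into a block (2 internal orders). Seating 6 units around a circle gives (5)! arrangements.
So 2 × (5)! = 2 × 120 = 240.

240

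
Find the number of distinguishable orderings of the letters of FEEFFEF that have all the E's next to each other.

Treat the 3 copies of E as a single block. The multiset to arrange is then {EEE, F, F, F, F}, 5 items in all.
That gives (5)!/(4!) = 5 arrangements.

5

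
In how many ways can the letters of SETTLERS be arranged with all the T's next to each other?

Treat the 2 copies of T as a single block. The multiset to arrange is then {TT, E, E, L, R, S, S}, 7 items in all.
That gives (7)!/(2!·2!) = 1260 arrangements.

1260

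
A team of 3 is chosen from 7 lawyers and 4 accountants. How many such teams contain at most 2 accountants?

Split by how many accountants are chosen (0 through 2).
Sum: C(4,0)·C(7,3) + C(4,1)·C(7,2) + C(4,2)·C(7,1) = 35 + 84 + 42 = 161.

161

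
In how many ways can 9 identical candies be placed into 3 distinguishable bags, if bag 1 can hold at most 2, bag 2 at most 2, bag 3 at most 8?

Ignoring the caps, the number of non-negative solutions to x_1+…+x_3 = 9 is C(11,2) = 55.
Subtract solutions that violate a single cap (substitute x_i' = x_i − (cap_i+1)): x_1 ≥ 3 gives C(8,2) = 28; x_2 ≥ 3 gives C(8,2) = 28; x_3 ≥ 9 gives C(2,2) = 1. Together 57.
Add back pairs where two caps are both exceeded: 10 + 0 + 0 = 10.
By inclusion–exclusion the count is 55 − 57 + 10 = 8.

8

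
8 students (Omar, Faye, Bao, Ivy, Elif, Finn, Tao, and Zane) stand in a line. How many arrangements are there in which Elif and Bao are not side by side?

30240

There are 8! = 40320 arrangements in all. If Elif and Bao are adjacent, merging them into one block gives 2·(7)! = 10080 arrangements.
Complementary counting: 40320 − 10080 = 30240.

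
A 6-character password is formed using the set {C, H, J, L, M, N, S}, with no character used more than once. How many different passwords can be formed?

5040

With no repetition, fill the 6 characters in order: 7 choices, then 6, down to 2.
7 × 6 × 5 × 4 × 3 × 2 = 5040.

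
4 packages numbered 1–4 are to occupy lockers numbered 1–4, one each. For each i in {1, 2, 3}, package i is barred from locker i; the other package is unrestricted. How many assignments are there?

Let Aᵢ (for i ∈ {1, 2, 3}) be the placements that put package i in its forbidden locker. Any j of these fix j positions, leaving (4−j)! ways to fill the rest, and there are C(3,j) ways to pick which j.
By inclusion–exclusion, the number of valid placements is Σ_{j=0}^{3} (−1)^j C(3,j)·(4−j)!.
Computing: 24 − 18 + 6 − 1 = 11.

11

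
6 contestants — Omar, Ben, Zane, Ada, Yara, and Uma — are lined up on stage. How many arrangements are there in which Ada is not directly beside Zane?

Of the 6! = 720 arrangements, those with Ada and Zane adjacent number 2 × 5! = 240 (treat the pair as a block with 2 internal orders).
So 720 − 240 = 480 arrangements keep them apart.

480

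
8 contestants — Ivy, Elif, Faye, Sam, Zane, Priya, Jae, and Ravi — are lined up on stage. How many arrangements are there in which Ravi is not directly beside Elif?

30240

There are 8! = 40320 arrangements in all. If Ravi and Elif are adjacent, merging them into one block gives 2·(7)! = 10080 arrangements.
So 40320 − 10080 = 30240 arrangements keep them apart.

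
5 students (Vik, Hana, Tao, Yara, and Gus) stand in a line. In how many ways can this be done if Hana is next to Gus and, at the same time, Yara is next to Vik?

24

Treat {Hana,Gus} as one block (2 orders) and {Yara,Vik} as another (2 orders).
That leaves 3 units to arrange: 2 × 2 × 3! = 4 × 6 = 24.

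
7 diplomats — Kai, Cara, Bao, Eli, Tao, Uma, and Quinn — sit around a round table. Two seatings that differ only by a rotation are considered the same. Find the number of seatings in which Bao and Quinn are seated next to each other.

240

Treat {Bao, Quinn} as one unit (2 internal orders) and seat the resulting 6 units around the table: (5)! circular arrangements.
So 2 × (5)! = 2 × 120 = 240.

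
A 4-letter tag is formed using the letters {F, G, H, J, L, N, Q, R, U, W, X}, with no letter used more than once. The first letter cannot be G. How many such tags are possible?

The first letter has 11−1 = 10 choices (anything except G).
The remaining 3 letters are filled from the other 10 symbols without repetition: 10 × 9 × 8 = 720.
Total: 10 × 720 = 7200.

7200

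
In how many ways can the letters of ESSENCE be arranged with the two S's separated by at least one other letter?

300

There are 7!/(3!·2!) = 420 arrangements of ESSENCE in total.
Arrangements with the S's together: treat SS as one letter, giving (6)!/(3!) = 120.
Subtracting, 420 − 120 = 300 arrangements keep the S's apart.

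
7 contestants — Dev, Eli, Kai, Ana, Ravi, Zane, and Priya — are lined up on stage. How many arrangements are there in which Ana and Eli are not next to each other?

3600

There are 7! = 5040 arrangements in all. If Ana and Eli are adjacent, merging them into one block gives 2·(6)! = 1440 arrangements.
So 5040 − 1440 = 3600 arrangements keep them apart.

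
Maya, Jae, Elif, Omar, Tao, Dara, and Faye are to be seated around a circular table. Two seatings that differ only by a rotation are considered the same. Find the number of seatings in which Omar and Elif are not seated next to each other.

480

Without the restriction there are (6)! = 720 seatings.
Those with Omar next to Elif: fuse the pair into one unit and seat 6 units around a circle — 2·(5)! = 240.
Subtracting, 720 − 240 = 480.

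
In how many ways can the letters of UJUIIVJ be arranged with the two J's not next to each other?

450

There are 7!/(2!·2!·2!) = 630 arrangements of UJUIIVJ in total.
If the two J's are adjacent, glue them into one block, leaving 6 items to arrange: (6)!/(2!·2!) = 180 ways.
Subtracting, 630 − 180 = 450 arrangements keep the J's apart.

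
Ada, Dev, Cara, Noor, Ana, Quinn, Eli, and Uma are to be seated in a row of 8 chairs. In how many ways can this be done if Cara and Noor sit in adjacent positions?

Glue Cara and Noor into one block (2 internal orders), leaving 7 units to arrange in a row.
That gives 2 × 7! = 2 × 5040 = 10080.

10080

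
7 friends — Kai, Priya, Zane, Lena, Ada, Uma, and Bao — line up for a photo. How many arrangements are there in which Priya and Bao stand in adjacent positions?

Glue Priya and Bao into one block (2 internal orders), leaving 6 units to arrange in a row.
That gives 2 × 6! = 2 × 720 = 1440.

1440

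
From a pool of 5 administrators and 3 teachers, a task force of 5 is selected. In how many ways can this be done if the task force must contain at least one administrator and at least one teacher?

Total 5-person selections from all 8: C(8,5) = 56.
Subtract selections that omit an entire group: no administrators → C(3,5) = 0; no teachers → C(5,5) = 1.
Both groups omitted at once is impossible, so 56 − 1 = 55.

55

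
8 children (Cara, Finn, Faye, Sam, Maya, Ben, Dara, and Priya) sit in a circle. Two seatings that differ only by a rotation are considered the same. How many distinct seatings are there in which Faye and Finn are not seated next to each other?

3600

All circular seatings of 8 people number (7)! = 5040.
Those with Faye next to Finn: fuse the pair into one unit and seat 7 units around a circle — 2·(6)! = 1440.
Subtracting, 5040 − 1440 = 3600.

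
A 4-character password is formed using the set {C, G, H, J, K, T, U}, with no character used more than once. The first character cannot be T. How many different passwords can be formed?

720

The first character has 7−1 = 6 choices (anything except T).
The remaining 3 characters are filled from the other 6 symbols without repetition: 6 × 5 × 4 = 120.
Total: 6 × 120 = 720.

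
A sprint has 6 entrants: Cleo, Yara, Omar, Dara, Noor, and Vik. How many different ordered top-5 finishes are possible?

There are 6 choices for 1st place, 5 for 2nd, and so on down to 2 for position 5.
That gives 6 × 5 × 4 × 3 × 2 = 720.

720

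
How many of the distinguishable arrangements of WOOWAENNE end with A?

2520

Fix A in the last position and arrange the remaining 8 letters.
Those 8 letters have E appearing twice, N appearing twice, O appearing twice, and W appearing twice, giving (8)!/(2!·2!·2!·2!) = 2520.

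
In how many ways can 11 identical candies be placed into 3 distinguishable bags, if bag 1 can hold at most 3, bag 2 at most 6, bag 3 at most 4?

6

Ignoring the caps, the number of non-negative solutions to x_1+…+x_3 = 11 is C(13,2) = 78.
Subtract solutions that violate a single cap (substitute x_i' = x_i − (cap_i+1)): x_1 ≥ 4 gives C(9,2) = 36; x_2 ≥ 7 gives C(6,2) = 15; x_3 ≥ 5 gives C(8,2) = 28. Together 79.
Add back pairs where two caps are both exceeded: 1 + 6 + 0 = 7.
By inclusion–exclusion the count is 78 − 79 + 7 = 6.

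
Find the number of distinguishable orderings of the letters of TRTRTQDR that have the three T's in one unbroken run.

120

Treat the 3 copies of T as a single block. The multiset to arrange is then {TTT, D, Q, R, R, R}, 6 items in all.
That gives (6)!/(3!) = 120 arrangements.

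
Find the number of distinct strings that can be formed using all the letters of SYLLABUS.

10080

The 8 letters of SYLLABUS have repeats: L appearing twice and S appearing twice.
So there are 8! / (2!·2!) = 10080 distinguishable arrangements.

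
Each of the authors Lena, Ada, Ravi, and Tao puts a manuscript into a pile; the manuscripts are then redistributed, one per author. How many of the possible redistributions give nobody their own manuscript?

Count assignments avoiding every fixed point. For any j of the 4 authors fixed to their own manuscript, the other 4−j can be arranged in (4−j)! ways.
By inclusion–exclusion this is Σ_{j=0}^{4} (−1)^j C(4,j)·(4−j)!.
Computing: 24 − 24 + 12 − 4 + 1 = 9.

9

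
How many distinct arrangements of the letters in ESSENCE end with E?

With the last slot taken by E, it remains to arrange the other 6 letters (SSENCE).
Those 6 letters have E appearing twice and S appearing twice, giving (6)!/(2!·2!) = 180.

180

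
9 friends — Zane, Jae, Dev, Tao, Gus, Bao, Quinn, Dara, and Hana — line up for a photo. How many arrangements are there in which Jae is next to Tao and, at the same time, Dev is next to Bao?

Treat {Jae,Tao} as one block (2 orders) and {Dev,Bao} as another (2 orders).
That leaves 7 units to arrange: 2 × 2 × 7! = 4 × 5040 = 20160.

20160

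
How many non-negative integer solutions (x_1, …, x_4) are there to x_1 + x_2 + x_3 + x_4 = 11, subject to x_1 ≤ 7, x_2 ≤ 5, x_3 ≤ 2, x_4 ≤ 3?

By stars and bars, unrestricted non-negative solutions to x_1+…+x_4 = 11 number C(11+3,3) = 364.
Subtract solutions that violate a single cap (substitute x_i' = x_i − (cap_i+1)): x_1 ≥ 8 gives C(6,3) = 20; x_2 ≥ 6 gives C(8,3) = 56; x_3 ≥ 3 gives C(11,3) = 165; x_4 ≥ 4 gives C(10,3) = 120. Together 361.
Add back pairs where two caps are both exceeded: 0 + 1 + 0 + 10 + 4 + 35 = 50.
By inclusion–exclusion the count is 364 − 361 + 50 = 53.

53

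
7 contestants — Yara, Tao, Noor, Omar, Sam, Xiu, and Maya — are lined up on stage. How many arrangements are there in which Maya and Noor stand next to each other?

1440

Place the 5 others and the Maya-Noor pair as 6 objects in a line; the pair has 2 internal arrangements.
So the count is 2·(6)! = 1440.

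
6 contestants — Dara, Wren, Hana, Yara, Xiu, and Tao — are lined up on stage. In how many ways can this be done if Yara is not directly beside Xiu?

480

There are 6! = 720 arrangements in all. If Yara and Xiu are adjacent, merging them into one block gives 2·(5)! = 240 arrangements.
So 720 − 240 = 480 arrangements keep them apart.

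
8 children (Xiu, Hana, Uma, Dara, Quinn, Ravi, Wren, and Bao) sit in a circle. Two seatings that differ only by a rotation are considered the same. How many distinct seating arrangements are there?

Seat Xiu anywhere (absorbing the rotational symmetry), then permute the other 7: (7)! = 5040.

5040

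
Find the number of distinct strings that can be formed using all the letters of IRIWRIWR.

The 8 letters of IRIWRIWR have repeats: I appearing 3 times, R appearing 3 times, and W appearing twice.
The number of distinct arrangements is 8!/(3!·3!·2!) = 40320/72 = 560.

560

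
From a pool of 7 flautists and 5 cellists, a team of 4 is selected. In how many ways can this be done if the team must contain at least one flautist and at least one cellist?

455

Unrestricted: C(12,4) = 495 ways to pick any 4 of the 12.
Subtract selections that omit an entire group: no flautists → C(5,4) = 5; no cellists → C(7,4) = 35.
Both groups omitted at once is impossible, so 495 − 40 = 455.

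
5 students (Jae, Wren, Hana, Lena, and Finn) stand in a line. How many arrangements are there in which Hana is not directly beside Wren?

Of the 5! = 120 arrangements, those with Hana and Wren adjacent number 2 × 4! = 48 (treat the pair as a block with 2 internal orders).
So 120 − 48 = 72 arrangements keep them apart.

72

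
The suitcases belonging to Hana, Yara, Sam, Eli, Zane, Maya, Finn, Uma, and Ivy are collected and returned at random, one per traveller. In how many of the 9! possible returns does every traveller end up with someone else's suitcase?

This is the derangement count D_9: permutations of 9 items with no fixed point.
By inclusion–exclusion this is Σ_{j=0}^{9} (−1)^j C(9,j)·(9−j)!.
Computing: 362880 − 362880 + 181440 − 60480 + 15120 − 3024 + 504 − 72 + 9 − 1 = 133496.

133496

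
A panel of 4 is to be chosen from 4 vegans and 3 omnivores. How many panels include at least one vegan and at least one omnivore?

With no constraint there are C(7,4) = 35 possible selections.
Subtract selections that omit an entire group: no vegans → C(3,4) = 0; no omnivores → C(4,4) = 1.
Both groups omitted at once is impossible, so 35 − 1 = 34.

34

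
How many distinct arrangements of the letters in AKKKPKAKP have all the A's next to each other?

168

Treat the 2 copies of A as a single block. The multiset to arrange is then {AA, K, K, K, K, K, P, P}, 8 items in all.
That gives (8)!/(5!·2!) = 168 arrangements.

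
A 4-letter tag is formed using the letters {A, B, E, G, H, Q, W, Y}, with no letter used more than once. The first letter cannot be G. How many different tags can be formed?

1470

The first letter has 8−1 = 7 choices (anything except G).
The remaining 3 letters are filled from the other 7 symbols without repetition: 7 × 6 × 5 = 210.
Total: 7 × 210 = 1470.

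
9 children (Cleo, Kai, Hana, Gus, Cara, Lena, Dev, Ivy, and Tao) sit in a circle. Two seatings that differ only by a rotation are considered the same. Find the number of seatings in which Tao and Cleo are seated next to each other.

10080

Treat {Tao, Cleo} as one unit (2 internal orders) and seat the resulting 8 units around the table: (7)! circular arrangements.
So 2 × (7)! = 2 × 5040 = 10080.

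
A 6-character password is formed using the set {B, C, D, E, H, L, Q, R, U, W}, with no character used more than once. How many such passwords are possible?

This is a permutation of 6 out of 10: P(10,6) = 10!/4!.
That product is 10 × 9 × 8 × 7 × 6 × 5 = 151200.

151200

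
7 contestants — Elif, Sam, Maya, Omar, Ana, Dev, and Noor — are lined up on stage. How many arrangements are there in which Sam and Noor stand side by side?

1440

Glue Sam and Noor into one block (2 internal orders), leaving 6 units to arrange in a row.
That gives 2 × 6! = 2 × 720 = 1440.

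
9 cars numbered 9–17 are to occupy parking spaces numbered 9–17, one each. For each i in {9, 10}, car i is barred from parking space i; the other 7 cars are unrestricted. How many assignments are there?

287280

Let Aᵢ (for i ∈ {9, 10}) be the placements that put car i in its forbidden parking space. Any j of these fix j positions, leaving (9−j)! ways to fill the rest, and there are C(2,j) ways to pick which j.
By inclusion–exclusion, the number of valid placements is Σ_{j=0}^{2} (−1)^j C(2,j)·(9−j)!.
Computing: 362880 − 80640 + 5040 = 287280.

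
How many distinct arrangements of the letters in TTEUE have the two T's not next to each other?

Total arrangements of TTEUE: 5!/(2!·2!) = 30.
If the two T's are adjacent, glue them into one block, leaving 4 items to arrange: (4)!/(2!) = 12 ways.
Subtracting, 30 − 12 = 18 arrangements keep the T's apart.

18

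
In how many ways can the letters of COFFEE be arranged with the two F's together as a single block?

Treat the 2 copies of F as a single block. The multiset to arrange is then {FF, C, E, E, O}, 5 items in all.
That gives (5)!/(2!) = 60 arrangements.

60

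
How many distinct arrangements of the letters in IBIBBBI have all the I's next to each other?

Treat the 3 copies of I as a single block. The multiset to arrange is then {III, B, B, B, B}, 5 items in all.
That gives (5)!/(4!) = 5 arrangements.

5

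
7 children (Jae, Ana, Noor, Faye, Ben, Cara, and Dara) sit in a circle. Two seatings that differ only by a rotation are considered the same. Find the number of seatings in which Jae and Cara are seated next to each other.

Glue Jae and Cara into a block (2 internal orders). Seating 6 units around a circle gives (5)! arrangements.
So 2 × (5)! = 2 × 120 = 240.

240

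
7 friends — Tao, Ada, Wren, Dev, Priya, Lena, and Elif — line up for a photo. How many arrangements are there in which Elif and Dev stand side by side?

1440

Place the 5 others and the Elif-Dev pair as 6 objects in a line; the pair has 2 internal arrangements.
So the count is 2·(6)! = 1440.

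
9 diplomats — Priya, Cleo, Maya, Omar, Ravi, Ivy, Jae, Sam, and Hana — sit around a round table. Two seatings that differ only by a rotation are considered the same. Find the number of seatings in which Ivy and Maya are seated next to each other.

10080

Glue Ivy and Maya into a block (2 internal orders). Seating 8 units around a circle gives (7)! arrangements.
So 2 × (7)! = 2 × 5040 = 10080.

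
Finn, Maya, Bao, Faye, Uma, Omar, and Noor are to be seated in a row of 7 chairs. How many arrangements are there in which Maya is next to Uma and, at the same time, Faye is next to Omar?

480

Treat {Maya,Uma} as one block (2 orders) and {Faye,Omar} as another (2 orders).
That leaves 5 units to arrange: 2 × 2 × 5! = 4 × 120 = 480.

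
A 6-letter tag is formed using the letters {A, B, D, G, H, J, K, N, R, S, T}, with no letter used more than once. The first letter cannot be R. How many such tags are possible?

302400

The first letter has 11−1 = 10 choices (anything except R).
The remaining 5 letters are filled from the other 10 symbols without repetition: 10 × 9 × 8 × 7 × 6 = 30240.
Total: 10 × 30240 = 302400.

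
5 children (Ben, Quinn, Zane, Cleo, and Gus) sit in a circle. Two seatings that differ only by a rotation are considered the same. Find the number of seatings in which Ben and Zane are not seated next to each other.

Without the restriction there are (4)! = 24 seatings.
Seatings with Ben beside Zane: treat them as a block with 2 internal orders, giving 2 × (3)! = 12.
Subtracting, 24 − 12 = 12.

12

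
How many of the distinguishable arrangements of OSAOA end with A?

12

Fix A in the last position and arrange the remaining 4 letters.
Those 4 letters have O appearing twice, giving (4)!/(2!) = 12.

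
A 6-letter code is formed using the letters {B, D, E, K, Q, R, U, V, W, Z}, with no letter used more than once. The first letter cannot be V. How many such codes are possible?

The first letter has 10−1 = 9 choices (anything except V).
The remaining 5 letters are filled from the other 9 symbols without repetition: 9 × 8 × 7 × 6 × 5 = 15120.
Total: 9 × 15120 = 136080.

136080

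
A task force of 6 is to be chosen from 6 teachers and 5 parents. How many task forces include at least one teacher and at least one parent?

461

Unrestricted: C(11,6) = 462 ways to pick any 6 of the 11.
Selections missing a whole group: no teachers → C(5,6) = 0; no parents → C(6,6) = 1.
Both groups omitted at once is impossible, so 462 − 1 = 461.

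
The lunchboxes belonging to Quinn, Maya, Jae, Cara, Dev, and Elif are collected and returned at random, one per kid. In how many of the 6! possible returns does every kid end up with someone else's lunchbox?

Let Aᵢ be the assignments in which kid i gets their own lunchbox. We want the size of the complement of A₁∪…∪A_6.
By inclusion–exclusion this is Σ_{j=0}^{6} (−1)^j C(6,j)·(6−j)!.
Computing: 720 − 720 + 360 − 120 + 30 − 6 + 1 = 265.

265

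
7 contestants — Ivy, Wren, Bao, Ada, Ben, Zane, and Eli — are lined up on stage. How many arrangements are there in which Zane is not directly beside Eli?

Of the 7! = 5040 arrangements, those with Zane and Eli adjacent number 2 × 6! = 1440 (treat the pair as a block with 2 internal orders).
Complementary counting: 5040 − 1440 = 3600.

3600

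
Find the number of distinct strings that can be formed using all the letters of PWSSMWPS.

1680

The 8 letters of PWSSMWPS have repeats: P appearing twice, S appearing 3 times, and W appearing twice.
So there are 8! / (3!·2!·2!) = 1680 distinguishable arrangements.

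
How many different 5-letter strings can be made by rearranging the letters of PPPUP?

5

The 5 letters of PPPUP have repeats: P appearing 4 times.
Dividing 5! = 120 by 4! = 24 for the repeated letters gives 5.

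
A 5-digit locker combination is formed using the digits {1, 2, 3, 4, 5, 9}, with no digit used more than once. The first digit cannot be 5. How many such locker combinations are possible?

600

The first digit has 6−1 = 5 choices (anything except 5).
The remaining 4 digits are filled from the other 5 symbols without repetition: 5 × 4 × 3 × 2 = 120.
Total: 5 × 120 = 600.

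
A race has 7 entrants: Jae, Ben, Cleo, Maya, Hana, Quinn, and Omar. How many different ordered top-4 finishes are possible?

840

This is an ordered selection of 4 from 7: P(7,4).
That gives 7 × 6 × 5 × 4 = 840.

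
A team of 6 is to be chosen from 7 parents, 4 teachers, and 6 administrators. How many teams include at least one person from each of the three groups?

9996

With no constraint there are C(17,6) = 12376 possible selections.
Subtract selections that omit an entire group: no parents → C(10,6) = 210; no teachers → C(13,6) = 1716; no administrators → C(11,6) = 462.
Add back selections omitting two groups (i.e. drawn from a single group): C(7,6) + C(4,6) + C(6,6) = 8.
By inclusion–exclusion: 12376 − 2388 + 8 = 9996.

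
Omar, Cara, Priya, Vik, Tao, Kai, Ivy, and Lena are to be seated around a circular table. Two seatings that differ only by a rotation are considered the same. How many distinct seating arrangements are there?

Around a circle, 8 distinct people have 8!/8 = (7)! = 5040 rotationally distinct seatings.

5040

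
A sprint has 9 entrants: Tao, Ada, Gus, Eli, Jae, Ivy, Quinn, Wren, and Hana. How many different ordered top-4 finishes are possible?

3024

This is an ordered selection of 4 from 9: P(9,4).
That gives 9 × 8 × 7 × 6 = 3024.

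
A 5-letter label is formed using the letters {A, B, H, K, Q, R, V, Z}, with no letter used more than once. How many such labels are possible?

6720

With no repetition, fill the 5 letters in order: 8 choices, then 7, down to 4.
That product is 8 × 7 × 6 × 5 × 4 = 6720.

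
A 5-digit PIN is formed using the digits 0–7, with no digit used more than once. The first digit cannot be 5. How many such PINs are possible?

5880

The first digit has 8−1 = 7 choices (anything except 5).
The remaining 4 digits are filled from the other 7 symbols without repetition: 7 × 6 × 5 × 4 = 840.
Total: 7 × 840 = 5880.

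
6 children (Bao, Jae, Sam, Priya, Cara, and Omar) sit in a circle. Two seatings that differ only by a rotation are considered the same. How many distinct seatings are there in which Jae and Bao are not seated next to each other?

72

Without the restriction there are (5)! = 120 seatings.
Those with Jae next to Bao: fuse the pair into one unit and seat 5 units around a circle — 2·(4)! = 48.
Subtracting, 120 − 48 = 72.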